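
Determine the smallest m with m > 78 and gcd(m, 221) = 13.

91

gcd(m, 221) = 13 forces 13 | m; write m = 13s. Then gcd(13s, 13·17) = 13·gcd(s, 17), so need gcd(s, 17) = 1.
13s > 78 gives s ≥ 7. The least s ≥ 7 coprime to 17 is 7, so m = 13·7 = 91.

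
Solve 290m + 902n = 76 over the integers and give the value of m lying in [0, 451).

162

Reduce mod 902: 290m ≡ 76 (mod 902). With g = gcd(290, 902) = 2 dividing 76, divide through: 145m ≡ 38 (mod 451).
Since gcd(145, 451) = 1, m ≡ 38·(145)⁻¹ ≡ 162 (mod 451). Smallest non-negative: 162.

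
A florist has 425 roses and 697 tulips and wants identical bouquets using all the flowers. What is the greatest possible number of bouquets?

Euclid: 697 = 1·425 + 272; 425 = 1·272 + 153; 272 = 1·153 + 119; 153 = 1·119 + 34; 119 = 3·34 + 17; 34 = 2·17 + 0. Last nonzero remainder: 17.

17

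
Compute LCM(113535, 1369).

155429415

113535 = 3³ · 5 · 29²; 1369 = 37²
max exponents: 3³ · 5 · 29² · 37² = 155429415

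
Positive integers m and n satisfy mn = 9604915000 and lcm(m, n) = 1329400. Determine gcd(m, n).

From gcd × lcm = mn: gcd = 9604915000 / 1329400 = 7225.

7225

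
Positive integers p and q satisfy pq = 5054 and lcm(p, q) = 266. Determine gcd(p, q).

19

gcd·lcm = product, so gcd = 5054/266 = 19.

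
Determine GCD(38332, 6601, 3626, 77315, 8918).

7

gcd(38332, 6601): 38332 = 5·6601 + 5327; 6601 = 1·5327 + 1274; 5327 = 4·1274 + 231; 1274 = 5·231 + 119; 231 = 1·119 + 112; 119 = 1·112 + 7; 112 = 16·7 + 0 → 7
gcd(7, 3626): 3626 = 518·7 + 0 → 7
gcd(7, 77315): 77315 = 11045·7 + 0 → 7
gcd(7, 8918): 8918 = 1274·7 + 0 → 7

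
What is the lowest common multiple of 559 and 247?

559 = 13 · 43; 247 = 13 · 19
max exponents: 13 · 19 · 43 = 10621

10621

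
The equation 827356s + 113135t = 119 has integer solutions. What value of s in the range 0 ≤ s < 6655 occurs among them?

Reduce mod 113135: 827356s ≡ 119 (mod 113135). With g = gcd(827356, 113135) = 17 dividing 119, divide through: 48668s ≡ 7 (mod 6655).
Since gcd(48668, 6655) = 1, s ≡ 7·(48668)⁻¹ ≡ 2639 (mod 6655). Smallest non-negative: 2639.

2639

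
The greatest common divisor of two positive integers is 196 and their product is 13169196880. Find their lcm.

gcd·lcm = product, so lcm = 13169196880/196 = 67189780.

67189780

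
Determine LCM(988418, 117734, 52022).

42501974

988418 = 2 · 19² · 37²; 117734 = 2 · 37² · 43; 52022 = 2 · 19 · 37²
lcm takes max exponent of each prime: 2 · 19² · 37² · 43 = 42501974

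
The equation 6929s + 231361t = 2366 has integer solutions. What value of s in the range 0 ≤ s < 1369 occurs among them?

1169

Reduce mod 231361: 6929s ≡ 2366 (mod 231361). With g = gcd(6929, 231361) = 169 dividing 2366, divide through: 41s ≡ 14 (mod 1369).
Since gcd(41, 1369) = 1, s ≡ 14·(41)⁻¹ ≡ 1169 (mod 1369). Smallest non-negative: 1169.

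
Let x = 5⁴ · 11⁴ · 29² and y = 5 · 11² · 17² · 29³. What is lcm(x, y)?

64497457413125

max exponent per prime: 5⁴ · 11⁴ · 17² · 29³ = 64497457413125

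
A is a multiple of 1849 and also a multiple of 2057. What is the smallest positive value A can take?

3803393

gcd first: 2057 = 1·1849 + 208; 1849 = 8·208 + 185; 208 = 1·185 + 23; 185 = 8·23 + 1; 23 = 23·1 + 0 → gcd = 1
lcm = 1849·2057/gcd = 3803393/1 = 3803393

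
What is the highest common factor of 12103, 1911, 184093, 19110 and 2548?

12103 = 7² · 13 · 19; 1911 = 3 · 7² · 13; 184093 = 7² · 13 · 17²; 19110 = 2 · 3 · 5 · 7² · 13; 2548 = 2² · 7² · 13
gcd takes min exponent of each prime: 7² · 13 = 637

637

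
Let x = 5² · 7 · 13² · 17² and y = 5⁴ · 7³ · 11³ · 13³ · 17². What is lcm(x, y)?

max exponent per prime: 5⁴ · 7³ · 11³ · 13³ · 17² = 181167417055625

181167417055625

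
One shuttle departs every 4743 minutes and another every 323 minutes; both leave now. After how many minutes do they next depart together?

90117

4743 = 3² · 17 · 31; 323 = 17 · 19
max exponents: 3² · 17 · 19 · 31 = 90117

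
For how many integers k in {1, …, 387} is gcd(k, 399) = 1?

399 = 3·7·19. Inclusion–exclusion on these primes:
387 − ⌊387/3⌋ − ⌊387/7⌋ − ⌊387/19⌋ + ⌊387/21⌋ + ⌊387/57⌋ + ⌊387/133⌋ − ⌊387/399⌋ = 209

209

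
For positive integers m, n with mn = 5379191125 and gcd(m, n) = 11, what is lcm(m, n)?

gcd·lcm = product, so lcm = 5379191125/11 = 489017375.

489017375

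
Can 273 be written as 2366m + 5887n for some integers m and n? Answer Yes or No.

gcd(2366, 5887): 5887 = 2·2366 + 1155; 2366 = 2·1155 + 56; 1155 = 20·56 + 35; 56 = 1·35 + 21; 35 = 1·21 + 14; 21 = 1·14 + 7; 14 = 2·7 + 0 → 7
7 divides 273, so a solution exists.

Yes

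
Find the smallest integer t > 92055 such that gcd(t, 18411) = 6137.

Multiples of 6137 above 92055: 6137·16, 6137·17, … . Need the cofactor coprime to 18411/6137 = 3.
Checking s = 16, 17, … the first with gcd(s, 3) = 1 is s = 16, giving 98192.

98192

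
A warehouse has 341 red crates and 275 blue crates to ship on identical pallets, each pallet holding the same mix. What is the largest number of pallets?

Euclid: 341 = 1·275 + 66; 275 = 4·66 + 11; 66 = 6·11 + 0. Last nonzero remainder: 11.

11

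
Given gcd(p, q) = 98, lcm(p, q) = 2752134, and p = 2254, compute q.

119658

p·q = gcd·lcm = 98·2752134 = 269709132, so q = 269709132/2254 = 119658.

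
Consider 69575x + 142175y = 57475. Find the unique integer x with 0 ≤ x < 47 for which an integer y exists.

9

Reduce mod 142175: 69575x ≡ 57475 (mod 142175). With g = gcd(69575, 142175) = 3025 dividing 57475, divide through: 23x ≡ 19 (mod 47).
Since gcd(23, 47) = 1, x ≡ 19·(23)⁻¹ ≡ 9 (mod 47). Smallest non-negative: 9.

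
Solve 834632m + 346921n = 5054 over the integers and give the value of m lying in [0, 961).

Reduce mod 346921: 834632m ≡ 5054 (mod 346921). With g = gcd(834632, 346921) = 361 dividing 5054, divide through: 2312m ≡ 14 (mod 961).
Since gcd(2312, 961) = 1, m ≡ 14·(2312)⁻¹ ≡ 483 (mod 961). Smallest non-negative: 483.

483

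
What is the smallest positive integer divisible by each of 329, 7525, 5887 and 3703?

lcm(329, 7525) = 329·7525/gcd = 2475725/7 = 353675
lcm(353675, 5887) = 353675·5887/gcd = 2082084725/7 = 297440675
lcm(297440675, 3703) = 297440675·3703/gcd = 1101422819525/7 = 157346117075

157346117075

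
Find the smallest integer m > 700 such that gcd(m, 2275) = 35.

735

2275 = 35·65. Any m with gcd(m, 2275) = 35 is a multiple of 35, say 35s, with s coprime to 65.
Need s > 700/35, so s ≥ 21. First s ≥ 21 with gcd(s, 65) = 1 is s = 21. Thus m = 35·21 = 735.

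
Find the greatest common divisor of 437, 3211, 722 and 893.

19

gcd(437, 3211): 3211 = 7·437 + 152; 437 = 2·152 + 133; 152 = 1·133 + 19; 133 = 7·19 + 0 → 19
gcd(19, 722): 722 = 38·19 + 0 → 19
gcd(19, 893): 893 = 47·19 + 0 → 19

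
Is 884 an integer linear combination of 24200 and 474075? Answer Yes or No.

gcd(24200, 474075): 474075 = 19·24200 + 14275; 24200 = 1·14275 + 9925; 14275 = 1·9925 + 4350; 9925 = 2·4350 + 1225; 4350 = 3·1225 + 675; 1225 = 1·675 + 550; 675 = 1·550 + 125; 550 = 4·125 + 50; 125 = 2·50 + 25; 50 = 2·25 + 0 → 25
25 does not divide 884, so a solution does not exist.

No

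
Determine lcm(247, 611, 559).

lcm(247, 611) = 247·611/gcd = 150917/13 = 11609
lcm(11609, 559) = 11609·559/gcd = 6489431/13 = 499187

499187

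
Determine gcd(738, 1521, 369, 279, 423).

gcd(738, 1521): 1521 = 2·738 + 45; 738 = 16·45 + 18; 45 = 2·18 + 9; 18 = 2·9 + 0 → 9
gcd(9, 369): 369 = 41·9 + 0 → 9
gcd(9, 279): 279 = 31·9 + 0 → 9
gcd(9, 423): 423 = 47·9 + 0 → 9

9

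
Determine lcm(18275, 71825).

gcd first: 71825 = 3·18275 + 17000; 18275 = 1·17000 + 1275; 17000 = 13·1275 + 425; 1275 = 3·425 + 0 → gcd = 425
lcm = 18275·71825/gcd = 1312601875/425 = 3088475

3088475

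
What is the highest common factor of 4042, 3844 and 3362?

4042 = 2 · 43 · 47; 3844 = 2² · 31²; 3362 = 2 · 41²
gcd takes min exponent of each prime: 2 = 2

2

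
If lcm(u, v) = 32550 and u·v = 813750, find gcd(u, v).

25

From gcd × lcm = uv: gcd = 813750 / 32550 = 25.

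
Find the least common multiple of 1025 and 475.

19475

gcd first: 1025 = 2·475 + 75; 475 = 6·75 + 25; 75 = 3·25 + 0 → gcd = 25
lcm = 1025·475/gcd = 486875/25 = 19475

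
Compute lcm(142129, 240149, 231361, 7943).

lcm(142129, 240149) = 142129·240149/gcd = 34132137221/4901 = 6964321
lcm(6964321, 231361) = 6964321·231361/gcd = 1611272270881/169 = 9534155449
lcm(9534155449, 7943) = 9534155449·7943/gcd = 75729796731407/169 = 448105306103

448105306103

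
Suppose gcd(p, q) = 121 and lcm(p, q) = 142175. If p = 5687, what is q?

p·q = gcd·lcm = 121·142175 = 17203175, so q = 17203175/5687 = 3025.

3025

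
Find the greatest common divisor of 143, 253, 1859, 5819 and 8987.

gcd(143, 253): 253 = 1·143 + 110; 143 = 1·110 + 33; 110 = 3·33 + 11; 33 = 3·11 + 0 → 11
gcd(11, 1859): 1859 = 169·11 + 0 → 11
gcd(11, 5819): 5819 = 529·11 + 0 → 11
gcd(11, 8987): 8987 = 817·11 + 0 → 11

11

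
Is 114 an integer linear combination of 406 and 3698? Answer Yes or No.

Yes

gcd(406, 3698): 3698 = 9·406 + 44; 406 = 9·44 + 10; 44 = 4·10 + 4; 10 = 2·4 + 2; 4 = 2·2 + 0 → 2
2 divides 114, so a solution exists.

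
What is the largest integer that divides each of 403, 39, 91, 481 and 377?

gcd(403, 39): 403 = 10·39 + 13; 39 = 3·13 + 0 → 13
gcd(13, 91): 91 = 7·13 + 0 → 13
gcd(13, 481): 481 = 37·13 + 0 → 13
gcd(13, 377): 377 = 29·13 + 0 → 13

13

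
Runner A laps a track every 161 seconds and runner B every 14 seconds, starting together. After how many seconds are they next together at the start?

322

161 = 7 · 23; 14 = 2 · 7
max exponents: 2 · 7 · 23 = 322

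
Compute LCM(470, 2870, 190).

470 = 2 · 5 · 47; 2870 = 2 · 5 · 7 · 41; 190 = 2 · 5 · 19
lcm takes max exponent of each prime: 2 · 5 · 7 · 19 · 41 · 47 = 2562910

2562910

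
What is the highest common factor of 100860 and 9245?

Euclid: 100860 = 10·9245 + 8410; 9245 = 1·8410 + 835; 8410 = 10·835 + 60; 835 = 13·60 + 55; 60 = 1·55 + 5; 55 = 11·5 + 0. Last nonzero remainder: 5.

5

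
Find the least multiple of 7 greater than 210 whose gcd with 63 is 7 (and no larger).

gcd(m, 63) = 7 forces 7 | m; write m = 7s. Then gcd(7s, 7·9) = 7·gcd(s, 9), so need gcd(s, 9) = 1.
7s > 210 gives s ≥ 31. The least s ≥ 31 coprime to 9 is 31, so m = 7·31 = 217.

217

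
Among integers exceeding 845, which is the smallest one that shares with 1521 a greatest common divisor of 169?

1183

1521 = 169·9. Any k with gcd(k, 1521) = 169 is a multiple of 169, say 169s, with s coprime to 9.
Need s > 845/169, so s ≥ 6. First s ≥ 6 with gcd(s, 9) = 1 is s = 7. Thus k = 169·7 = 1183.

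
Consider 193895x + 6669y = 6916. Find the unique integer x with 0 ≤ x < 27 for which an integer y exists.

14

gcd(193895, 6669) = 247 (Euclid: 193895 = 29·6669 + 494; 6669 = 13·494 + 247; 494 = 2·247 + 0), and 247 | 6916.
Extended Euclid: 193895·(-13) + 6669·(378) = 247. Scale by 28: x₀ = -364.
General solution x = x₀ + 27t; reducing mod 27 gives x = 14 (and y = -406).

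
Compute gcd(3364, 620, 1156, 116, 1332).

4

3364 = 2² · 29²; 620 = 2² · 5 · 31; 1156 = 2² · 17²; 116 = 2² · 29; 1332 = 2² · 3² · 37
gcd takes min exponent of each prime: 2² = 4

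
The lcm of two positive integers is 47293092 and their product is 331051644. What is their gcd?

gcd·lcm = product, so gcd = 331051644/47293092 = 7.

7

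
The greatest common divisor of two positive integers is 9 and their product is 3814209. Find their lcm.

423801

Since gcd(u,v)·lcm(u,v) = uv, lcm = 3814209/9 = 423801.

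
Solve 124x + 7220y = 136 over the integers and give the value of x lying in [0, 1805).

Reduce mod 7220: 124x ≡ 136 (mod 7220). With g = gcd(124, 7220) = 4 dividing 136, divide through: 31x ≡ 34 (mod 1805).
Since gcd(31, 1805) = 1, x ≡ 34·(31)⁻¹ ≡ 234 (mod 1805). Smallest non-negative: 234.

234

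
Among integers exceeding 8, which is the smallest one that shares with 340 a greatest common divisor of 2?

gcd(x, 340) = 2 forces 2 | x; write x = 2s. Then gcd(2s, 2·170) = 2·gcd(s, 170), so need gcd(s, 170) = 1.
2s > 8 gives s ≥ 5. The least s ≥ 5 coprime to 170 is 7, so x = 2·7 = 14.

14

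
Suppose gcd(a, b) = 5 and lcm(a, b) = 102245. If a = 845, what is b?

Using ab = gcd(a,b)·lcm(a,b) = 5·102245 = 511225, we get b = 511225/845 = 605.

605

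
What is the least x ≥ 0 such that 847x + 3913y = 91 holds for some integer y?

208

Reduce mod 3913: 847x ≡ 91 (mod 3913). With g = gcd(847, 3913) = 7 dividing 91, divide through: 121x ≡ 13 (mod 559).
Since gcd(121, 559) = 1, x ≡ 13·(121)⁻¹ ≡ 208 (mod 559). Smallest non-negative: 208.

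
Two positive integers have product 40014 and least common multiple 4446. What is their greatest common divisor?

From gcd × lcm = ab: gcd = 40014 / 4446 = 9.

9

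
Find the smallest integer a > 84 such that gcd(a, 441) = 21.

105

441 = 21·21. Any a with gcd(a, 441) = 21 is a multiple of 21, say 21s, with s coprime to 21.
Need s > 84/21, so s ≥ 5. First s ≥ 5 with gcd(s, 21) = 1 is s = 5. Thus a = 21·5 = 105.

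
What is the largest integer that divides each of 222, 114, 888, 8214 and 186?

222 = 2 · 3 · 37; 114 = 2 · 3 · 19; 888 = 2³ · 3 · 37; 8214 = 2 · 3 · 37²; 186 = 2 · 3 · 31
gcd takes min exponent of each prime: 2 · 3 = 6

6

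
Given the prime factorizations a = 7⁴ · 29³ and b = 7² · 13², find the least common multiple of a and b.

9896300141

max exponent per prime: 7⁴ · 13² · 29³ = 9896300141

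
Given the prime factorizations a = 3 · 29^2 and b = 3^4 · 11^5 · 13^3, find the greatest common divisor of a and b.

min exponent per shared prime: 3 = 3

3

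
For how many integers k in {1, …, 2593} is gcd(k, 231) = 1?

1347

231 = 3·7·11. Inclusion–exclusion on these primes:
2593 − ⌊2593/3⌋ − ⌊2593/7⌋ − ⌊2593/11⌋ + ⌊2593/21⌋ + ⌊2593/33⌋ + ⌊2593/77⌋ − ⌊2593/231⌋ = 1347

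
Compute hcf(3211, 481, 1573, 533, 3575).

gcd(3211, 481): 3211 = 6·481 + 325; 481 = 1·325 + 156; 325 = 2·156 + 13; 156 = 12·13 + 0 → 13
gcd(13, 1573): 1573 = 121·13 + 0 → 13
gcd(13, 533): 533 = 41·13 + 0 → 13
gcd(13, 3575): 3575 = 275·13 + 0 → 13

13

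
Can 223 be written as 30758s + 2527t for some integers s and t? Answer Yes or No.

No

gcd(30758, 2527): 30758 = 12·2527 + 434; 2527 = 5·434 + 357; 434 = 1·357 + 77; 357 = 4·77 + 49; 77 = 1·49 + 28; 49 = 1·28 + 21; 28 = 1·21 + 7; 21 = 3·7 + 0 → 7
7 does not divide 223, so a solution does not exist.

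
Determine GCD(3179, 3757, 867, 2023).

289

gcd(3179, 3757): 3757 = 1·3179 + 578; 3179 = 5·578 + 289; 578 = 2·289 + 0 → 289
gcd(289, 867): 867 = 3·289 + 0 → 289
gcd(289, 2023): 2023 = 7·289 + 0 → 289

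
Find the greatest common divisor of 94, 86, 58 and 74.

94 = 2 · 47; 86 = 2 · 43; 58 = 2 · 29; 74 = 2 · 37
gcd takes min exponent of each prime: 2 = 2

2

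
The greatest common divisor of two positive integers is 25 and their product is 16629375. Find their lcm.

665175

For any two positive integers, gcd × lcm equals their product. Hence lcm = 16629375 / 25 = 665175.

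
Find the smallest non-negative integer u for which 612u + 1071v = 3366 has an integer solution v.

2

gcd(612, 1071) = 153 (Euclid: 1071 = 1·612 + 459; 612 = 1·459 + 153; 459 = 3·153 + 0), and 153 | 3366.
Extended Euclid: 612·(2) + 1071·(-1) = 153. Scale by 22: u₀ = 44.
General solution u = u₀ + 7t; reducing mod 7 gives u = 2 (and v = 2).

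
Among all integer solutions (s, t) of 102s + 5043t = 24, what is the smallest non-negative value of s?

198

gcd(102, 5043) = 3 (Euclid: 5043 = 49·102 + 45; 102 = 2·45 + 12; 45 = 3·12 + 9; 12 = 1·9 + 3; 9 = 3·3 + 0), and 3 | 24.
Extended Euclid: 102·(445) + 5043·(-9) = 3. Scale by 8: s₀ = 3560.
General solution s = s₀ + 1681k; reducing mod 1681 gives s = 198 (and t = -4).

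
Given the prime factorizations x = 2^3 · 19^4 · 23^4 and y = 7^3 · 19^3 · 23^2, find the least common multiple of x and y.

100071372188984

max exponent per prime: 2^3 · 7^3 · 19^4 · 23^4 = 100071372188984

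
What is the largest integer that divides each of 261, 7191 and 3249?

261 = 3² · 29; 7191 = 3² · 17 · 47; 3249 = 3² · 19²
gcd takes min exponent of each prime: 3² = 9

9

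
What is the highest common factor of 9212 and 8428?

196

9212 = 2² · 7² · 47
8428 = 2² · 7² · 43
Common: 2² · 7² = 196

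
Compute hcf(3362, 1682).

2

3362 = 2 · 41²
1682 = 2 · 29²
Common: 2 = 2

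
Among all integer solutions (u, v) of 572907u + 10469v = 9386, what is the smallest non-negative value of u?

4

Euclid: 572907 = 54·10469 + 7581; 10469 = 1·7581 + 2888; 7581 = 2·2888 + 1805; 2888 = 1·1805 + 1083; 1805 = 1·1083 + 722; 1083 = 1·722 + 361; 722 = 2·361 + 0 → gcd = 361; 9386 = 361·26.
Back-substitution yields 572907·(-11) + 10469·(602) = 361, so one solution is u = -11·26 = -286, v = 602·26 = 15652.
Solutions in u differ by 10469/361 = 29; the one in [0, 29) is -286 mod 29 = 4.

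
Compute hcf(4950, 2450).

Euclid: 4950 = 2·2450 + 50; 2450 = 49·50 + 0. Last nonzero remainder: 50.

50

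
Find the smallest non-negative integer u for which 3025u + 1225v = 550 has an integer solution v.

gcd(3025, 1225) = 25 (Euclid: 3025 = 2·1225 + 575; 1225 = 2·575 + 75; 575 = 7·75 + 50; 75 = 1·50 + 25; 50 = 2·25 + 0), and 25 | 550.
Extended Euclid: 3025·(-17) + 1225·(42) = 25. Scale by 22: u₀ = -374.
General solution u = u₀ + 49t; reducing mod 49 gives u = 18 (and v = -44).

18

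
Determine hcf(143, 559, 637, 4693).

13

gcd(143, 559): 559 = 3·143 + 130; 143 = 1·130 + 13; 130 = 10·13 + 0 → 13
gcd(13, 637): 637 = 49·13 + 0 → 13
gcd(13, 4693): 4693 = 361·13 + 0 → 13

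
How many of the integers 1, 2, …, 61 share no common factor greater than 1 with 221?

54

Prime factors of 221: 13, 17. Count integers ≤ 61 divisible by none of them.
By inclusion–exclusion: 61 − ⌊61/13⌋ − ⌊61/17⌋ + ⌊61/221⌋ = 54.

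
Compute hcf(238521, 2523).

3

Euclid: 238521 = 94·2523 + 1359; 2523 = 1·1359 + 1164; 1359 = 1·1164 + 195; 1164 = 5·195 + 189; 195 = 1·189 + 6; 189 = 31·6 + 3; 6 = 2·3 + 0. Last nonzero remainder: 3.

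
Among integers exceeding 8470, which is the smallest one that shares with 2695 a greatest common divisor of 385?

Multiples of 385 above 8470: 385·23, 385·24, … . Need the cofactor coprime to 2695/385 = 7.
Checking s = 23, 24, … the first with gcd(s, 7) = 1 is s = 23, giving 8855.

8855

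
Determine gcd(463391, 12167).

1

Euclid: 463391 = 38·12167 + 1045; 12167 = 11·1045 + 672; 1045 = 1·672 + 373; 672 = 1·373 + 299; 373 = 1·299 + 74; 299 = 4·74 + 3; 74 = 24·3 + 2; 3 = 1·2 + 1; 2 = 2·1 + 0. Last nonzero remainder: 1.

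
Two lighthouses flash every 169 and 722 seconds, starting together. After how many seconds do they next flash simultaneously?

169 = 13²; 722 = 2 · 19²
max exponents: 2 · 13² · 19² = 122018

122018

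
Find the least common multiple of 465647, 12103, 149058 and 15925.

lcm(465647, 12103) = 465647·12103/gcd = 5635725641/637 = 8847293
lcm(8847293, 149058) = 8847293·149058/gcd = 1318759799994/637 = 2070266562
lcm(2070266562, 15925) = 2070266562·15925/gcd = 32968994999850/637 = 51756664050

51756664050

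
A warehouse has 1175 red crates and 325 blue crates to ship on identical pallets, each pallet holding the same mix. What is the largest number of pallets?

Euclid: 1175 = 3·325 + 200; 325 = 1·200 + 125; 200 = 1·125 + 75; 125 = 1·75 + 50; 75 = 1·50 + 25; 50 = 2·25 + 0. Last nonzero remainder: 25.

25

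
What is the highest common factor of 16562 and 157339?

16562 = 2 · 7² · 13²
157339 = 7² · 13² · 19
Common: 7² · 13² = 8281

8281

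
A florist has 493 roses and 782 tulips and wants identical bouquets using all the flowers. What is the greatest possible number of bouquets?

Euclid: 782 = 1·493 + 289; 493 = 1·289 + 204; 289 = 1·204 + 85; 204 = 2·85 + 34; 85 = 2·34 + 17; 34 = 2·17 + 0. Last nonzero remainder: 17.

17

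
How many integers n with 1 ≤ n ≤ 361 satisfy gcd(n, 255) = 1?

Prime factors of 255: 3, 5, 17. Count integers ≤ 361 divisible by none of them.
By inclusion–exclusion: 361 − ⌊361/3⌋ − ⌊361/5⌋ − ⌊361/17⌋ + ⌊361/15⌋ + ⌊361/51⌋ + ⌊361/85⌋ − ⌊361/255⌋ = 182.

182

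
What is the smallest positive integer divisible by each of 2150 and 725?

2150 = 2 · 5² · 43; 725 = 5² · 29
max exponents: 2 · 5² · 29 · 43 = 62350

62350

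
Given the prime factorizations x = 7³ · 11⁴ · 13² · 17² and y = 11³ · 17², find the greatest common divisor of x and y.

384659

min exponent per shared prime: 11³ · 17² = 384659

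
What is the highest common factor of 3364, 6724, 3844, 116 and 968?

4

gcd(3364, 6724): 6724 = 1·3364 + 3360; 3364 = 1·3360 + 4; 3360 = 840·4 + 0 → 4
gcd(4, 3844): 3844 = 961·4 + 0 → 4
gcd(4, 116): 116 = 29·4 + 0 → 4
gcd(4, 968): 968 = 242·4 + 0 → 4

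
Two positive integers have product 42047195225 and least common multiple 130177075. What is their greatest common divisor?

323

From gcd × lcm = pq: gcd = 42047195225 / 130177075 = 323.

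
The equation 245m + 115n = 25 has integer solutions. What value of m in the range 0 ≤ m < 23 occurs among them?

17

gcd(245, 115) = 5 (Euclid: 245 = 2·115 + 15; 115 = 7·15 + 10; 15 = 1·10 + 5; 10 = 2·5 + 0), and 5 | 25.
Extended Euclid: 245·(8) + 115·(-17) = 5. Scale by 5: m₀ = 40.
General solution m = m₀ + 23t; reducing mod 23 gives m = 17 (and n = -36).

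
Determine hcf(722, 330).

722 = 2 · 19²
330 = 2 · 3 · 5 · 11
Common: 2 = 2

2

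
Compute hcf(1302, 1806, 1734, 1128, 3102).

1302 = 2 · 3 · 7 · 31; 1806 = 2 · 3 · 7 · 43; 1734 = 2 · 3 · 17²; 1128 = 2³ · 3 · 47; 3102 = 2 · 3 · 11 · 47
gcd takes min exponent of each prime: 2 · 3 = 6

6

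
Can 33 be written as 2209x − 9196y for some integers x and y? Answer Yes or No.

Yes

By Bézout, 2209x − 9196y = 33 has integer solutions iff gcd(2209, 9196) | 33.
Euclid: 9196 = 4·2209 + 360; 2209 = 6·360 + 49; 360 = 7·49 + 17; 49 = 2·17 + 15; 17 = 1·15 + 2; 15 = 7·2 + 1; 2 = 2·1 + 0. gcd = 1; 33 mod 1 = 0. Yes.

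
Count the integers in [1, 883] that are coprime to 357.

Prime factors of 357: 3, 7, 17. Count integers ≤ 883 divisible by none of them.
By inclusion–exclusion: 883 − ⌊883/3⌋ − ⌊883/7⌋ − ⌊883/17⌋ + ⌊883/21⌋ + ⌊883/51⌋ + ⌊883/119⌋ − ⌊883/357⌋ = 476.

476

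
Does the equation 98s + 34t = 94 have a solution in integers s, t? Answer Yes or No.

By Bézout, 98s + 34t = 94 has integer solutions iff gcd(98, 34) | 94.
Euclid: 98 = 2·34 + 30; 34 = 1·30 + 4; 30 = 7·4 + 2; 4 = 2·2 + 0. gcd = 2; 94 mod 2 = 0. Yes.

Yes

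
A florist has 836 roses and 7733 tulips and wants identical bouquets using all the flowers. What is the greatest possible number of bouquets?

209

Euclid: 7733 = 9·836 + 209; 836 = 4·209 + 0. Last nonzero remainder: 209.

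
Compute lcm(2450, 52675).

105350

2450 = 2 · 5² · 7²; 52675 = 5² · 7² · 43
max exponents: 2 · 5² · 7² · 43 = 105350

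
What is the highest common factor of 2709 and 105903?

Euclid: 105903 = 39·2709 + 252; 2709 = 10·252 + 189; 252 = 1·189 + 63; 189 = 3·63 + 0. Last nonzero remainder: 63.

63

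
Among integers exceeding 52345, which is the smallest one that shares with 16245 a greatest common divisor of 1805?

16245 = 1805·9. Any k with gcd(k, 16245) = 1805 is a multiple of 1805, say 1805s, with s coprime to 9.
Need s > 52345/1805, so s ≥ 30. First s ≥ 30 with gcd(s, 9) = 1 is s = 31. Thus k = 1805·31 = 55955.

55955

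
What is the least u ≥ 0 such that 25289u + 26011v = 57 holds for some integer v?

108

Euclid: 26011 = 1·25289 + 722; 25289 = 35·722 + 19; 722 = 38·19 + 0 → gcd = 19; 57 = 19·3.
Back-substitution yields 25289·(36) + 26011·(-35) = 19, so one solution is u = 36·3 = 108, v = -35·3 = -105.
Solutions in u differ by 26011/19 = 1369; the one in [0, 1369) is 108 mod 1369 = 108.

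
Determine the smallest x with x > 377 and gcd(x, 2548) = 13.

2548 = 13·196. Any x with gcd(x, 2548) = 13 is a multiple of 13, say 13s, with s coprime to 196.
Need s > 377/13, so s ≥ 30. First s ≥ 30 with gcd(s, 196) = 1 is s = 31. Thus x = 13·31 = 403.

403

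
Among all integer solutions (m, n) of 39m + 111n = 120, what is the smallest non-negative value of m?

Euclid: 111 = 2·39 + 33; 39 = 1·33 + 6; 33 = 5·6 + 3; 6 = 2·3 + 0 → gcd = 3; 120 = 3·40.
Back-substitution yields 39·(-17) + 111·(6) = 3, so one solution is m = -17·40 = -680, n = 6·40 = 240.
Solutions in m differ by 111/3 = 37; the one in [0, 37) is -680 mod 37 = 23.

23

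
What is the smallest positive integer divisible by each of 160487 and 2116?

160487 = 31² · 167; 2116 = 2² · 23²
max exponents: 2² · 23² · 31² · 167 = 339590492

339590492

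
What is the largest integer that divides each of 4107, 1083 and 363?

gcd(4107, 1083): 4107 = 3·1083 + 858; 1083 = 1·858 + 225; 858 = 3·225 + 183; 225 = 1·183 + 42; 183 = 4·42 + 15; 42 = 2·15 + 12; 15 = 1·12 + 3; 12 = 4·3 + 0 → 3
gcd(3, 363): 363 = 121·3 + 0 → 3

3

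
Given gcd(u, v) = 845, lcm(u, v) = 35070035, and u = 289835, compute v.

u·v = gcd·lcm = 845·35070035 = 29634179575, so v = 29634179575/289835 = 102245.

102245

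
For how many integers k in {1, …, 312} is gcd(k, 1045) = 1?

215

1045 = 5·11·19. Inclusion–exclusion on these primes:
312 − ⌊312/5⌋ − ⌊312/11⌋ − ⌊312/19⌋ + ⌊312/55⌋ + ⌊312/95⌋ + ⌊312/209⌋ − ⌊312/1045⌋ = 215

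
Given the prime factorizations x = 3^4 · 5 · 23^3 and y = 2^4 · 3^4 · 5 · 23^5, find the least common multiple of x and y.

41707502640

max exponent per prime: 2^4 · 3^4 · 5 · 23^5 = 41707502640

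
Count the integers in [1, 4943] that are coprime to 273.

273 = 3·7·13. Inclusion–exclusion on these primes:
4943 − ⌊4943/3⌋ − ⌊4943/7⌋ − ⌊4943/13⌋ + ⌊4943/21⌋ + ⌊4943/39⌋ + ⌊4943/91⌋ − ⌊4943/273⌋ = 2607

2607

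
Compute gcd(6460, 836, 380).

6460 = 2² · 5 · 17 · 19; 836 = 2² · 11 · 19; 380 = 2² · 5 · 19
gcd takes min exponent of each prime: 2² · 19 = 76

76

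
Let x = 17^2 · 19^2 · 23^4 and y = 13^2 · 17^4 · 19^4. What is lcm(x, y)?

max exponent per prime: 13^2 · 17^4 · 19^4 · 23^4 = 514763965723304089

514763965723304089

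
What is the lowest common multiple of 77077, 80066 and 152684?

77077 = 7² · 11² · 13; 80066 = 2 · 7² · 19 · 43; 152684 = 2² · 7² · 19 · 41
lcm takes max exponent of each prime: 2² · 7² · 11² · 13 · 19 · 41 · 43 = 10327393076

10327393076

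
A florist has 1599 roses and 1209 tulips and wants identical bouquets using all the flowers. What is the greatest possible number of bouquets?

39

Euclid: 1599 = 1·1209 + 390; 1209 = 3·390 + 39; 390 = 10·39 + 0. Last nonzero remainder: 39.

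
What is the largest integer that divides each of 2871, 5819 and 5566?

11

2871 = 3² · 11 · 29; 5819 = 11 · 23²; 5566 = 2 · 11² · 23
gcd takes min exponent of each prime: 11 = 11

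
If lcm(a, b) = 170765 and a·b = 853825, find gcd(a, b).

From gcd × lcm = ab: gcd = 853825 / 170765 = 5.

5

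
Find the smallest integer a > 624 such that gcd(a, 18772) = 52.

676

gcd(a, 18772) = 52 forces 52 | a; write a = 52s. Then gcd(52s, 52·361) = 52·gcd(s, 361), so need gcd(s, 361) = 1.
52s > 624 gives s ≥ 13. The least s ≥ 13 coprime to 361 is 13, so a = 52·13 = 676.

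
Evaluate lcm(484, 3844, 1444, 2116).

88824265156

484 = 2² · 11²; 3844 = 2² · 31²; 1444 = 2² · 19²; 2116 = 2² · 23²
lcm takes max exponent of each prime: 2² · 11² · 19² · 23² · 31² = 88824265156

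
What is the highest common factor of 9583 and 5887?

Euclid: 9583 = 1·5887 + 3696; 5887 = 1·3696 + 2191; 3696 = 1·2191 + 1505; 2191 = 1·1505 + 686; 1505 = 2·686 + 133; 686 = 5·133 + 21; 133 = 6·21 + 7; 21 = 3·7 + 0. Last nonzero remainder: 7.

7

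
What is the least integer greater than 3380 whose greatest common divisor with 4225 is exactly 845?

5070

4225 = 845·5. Any t with gcd(t, 4225) = 845 is a multiple of 845, say 845s, with s coprime to 5.
Need s > 3380/845, so s ≥ 5. First s ≥ 5 with gcd(s, 5) = 1 is s = 6. Thus t = 845·6 = 5070.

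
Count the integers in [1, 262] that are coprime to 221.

228

Prime factors of 221: 13, 17. Count integers ≤ 262 divisible by none of them.
By inclusion–exclusion: 262 − ⌊262/13⌋ − ⌊262/17⌋ + ⌊262/221⌋ = 228.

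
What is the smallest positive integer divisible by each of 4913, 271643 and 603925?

4913 = 17³; 271643 = 17 · 19 · 29²; 603925 = 5² · 7² · 17 · 29
lcm takes max exponent of each prime: 5² · 7² · 17³ · 19 · 29² = 96168413075

96168413075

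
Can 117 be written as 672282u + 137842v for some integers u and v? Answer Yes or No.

gcd(672282, 137842): 672282 = 4·137842 + 120914; 137842 = 1·120914 + 16928; 120914 = 7·16928 + 2418; 16928 = 7·2418 + 2; 2418 = 1209·2 + 0 → 2
2 does not divide 117, so a solution does not exist.

No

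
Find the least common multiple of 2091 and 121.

253011

2091 = 3 · 17 · 41; 121 = 11²
max exponents: 3 · 11² · 17 · 41 = 253011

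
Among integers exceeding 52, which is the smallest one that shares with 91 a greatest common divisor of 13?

65

gcd(k, 91) = 13 forces 13 | k; write k = 13s. Then gcd(13s, 13·7) = 13·gcd(s, 7), so need gcd(s, 7) = 1.
13s > 52 gives s ≥ 5. The least s ≥ 5 coprime to 7 is 5, so k = 13·5 = 65.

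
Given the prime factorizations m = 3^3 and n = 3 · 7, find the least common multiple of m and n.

max exponent per prime: 3^3 · 7 = 189

189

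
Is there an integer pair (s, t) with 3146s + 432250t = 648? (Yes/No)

By Bézout, 3146s + 432250t = 648 has integer solutions iff gcd(3146, 432250) | 648.
Euclid: 432250 = 137·3146 + 1248; 3146 = 2·1248 + 650; 1248 = 1·650 + 598; 650 = 1·598 + 52; 598 = 11·52 + 26; 52 = 2·26 + 0. gcd = 26; 648 mod 26 = 24. No.

No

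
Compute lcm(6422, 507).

6422 = 2 · 13² · 19; 507 = 3 · 13²
max exponents: 2 · 3 · 13² · 19 = 19266

19266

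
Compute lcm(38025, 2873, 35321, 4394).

3512673450

38025 = 3² · 5² · 13²; 2873 = 13² · 17; 35321 = 11 · 13² · 19; 4394 = 2 · 13³
lcm takes max exponent of each prime: 2 · 3² · 5² · 11 · 13³ · 17 · 19 = 3512673450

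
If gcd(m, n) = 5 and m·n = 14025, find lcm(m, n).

2805

Since gcd(m,n)·lcm(m,n) = mn, lcm = 14025/5 = 2805.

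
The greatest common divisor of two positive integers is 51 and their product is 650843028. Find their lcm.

For any two positive integers, gcd × lcm equals their product. Hence lcm = 650843028 / 51 = 12761628.

12761628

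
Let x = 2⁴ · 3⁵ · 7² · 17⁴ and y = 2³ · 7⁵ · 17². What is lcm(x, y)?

5457731193936

max exponent per prime: 2⁴ · 3⁵ · 7⁵ · 17⁴ = 5457731193936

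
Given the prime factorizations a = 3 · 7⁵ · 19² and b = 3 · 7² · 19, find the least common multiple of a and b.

18201981

max exponent per prime: 3 · 7⁵ · 19² = 18201981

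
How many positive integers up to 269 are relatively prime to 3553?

218

Prime factors of 3553: 11, 17, 19. Count integers ≤ 269 divisible by none of them.
By inclusion–exclusion: 269 − ⌊269/11⌋ − ⌊269/17⌋ − ⌊269/19⌋ + ⌊269/187⌋ + ⌊269/209⌋ + ⌊269/323⌋ − ⌊269/3553⌋ = 218.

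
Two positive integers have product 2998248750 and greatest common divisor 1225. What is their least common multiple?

gcd·lcm = product, so lcm = 2998248750/1225 = 2447550.

2447550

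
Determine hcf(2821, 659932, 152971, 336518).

91

gcd(2821, 659932): 659932 = 233·2821 + 2639; 2821 = 1·2639 + 182; 2639 = 14·182 + 91; 182 = 2·91 + 0 → 91
gcd(91, 152971): 152971 = 1681·91 + 0 → 91
gcd(91, 336518): 336518 = 3698·91 + 0 → 91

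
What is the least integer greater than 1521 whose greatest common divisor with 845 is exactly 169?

1859

Multiples of 169 above 1521: 169·10, 169·11, … . Need the cofactor coprime to 845/169 = 5.
Checking s = 10, 11, … the first with gcd(s, 5) = 1 is s = 11, giving 1859.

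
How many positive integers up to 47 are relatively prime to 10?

Prime factors of 10: 2, 5. Count integers ≤ 47 divisible by none of them.
By inclusion–exclusion: 47 − ⌊47/2⌋ − ⌊47/5⌋ + ⌊47/10⌋ = 19.

19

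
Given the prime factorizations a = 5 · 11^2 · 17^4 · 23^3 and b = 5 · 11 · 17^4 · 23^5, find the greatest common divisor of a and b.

55891000385

min exponent per shared prime: 5 · 11 · 17^4 · 23^3 = 55891000385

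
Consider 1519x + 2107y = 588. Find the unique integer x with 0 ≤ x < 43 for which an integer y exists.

Reduce mod 2107: 1519x ≡ 588 (mod 2107). With g = gcd(1519, 2107) = 49 dividing 588, divide through: 31x ≡ 12 (mod 43).
Since gcd(31, 43) = 1, x ≡ 12·(31)⁻¹ ≡ 42 (mod 43). Smallest non-negative: 42.

42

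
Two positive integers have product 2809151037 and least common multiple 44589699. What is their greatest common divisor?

From gcd × lcm = ab: gcd = 2809151037 / 44589699 = 63.

63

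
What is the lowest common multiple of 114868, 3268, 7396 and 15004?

114868 = 2² · 13 · 47²; 3268 = 2² · 19 · 43; 7396 = 2² · 43²; 15004 = 2² · 11² · 31
lcm takes max exponent of each prime: 2² · 11² · 13 · 19 · 31 · 43² · 47² = 15136889332708

15136889332708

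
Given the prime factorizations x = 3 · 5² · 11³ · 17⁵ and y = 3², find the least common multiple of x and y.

425211675075

max exponent per prime: 3² · 5² · 11³ · 17⁵ = 425211675075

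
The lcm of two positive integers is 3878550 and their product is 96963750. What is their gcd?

25

From gcd × lcm = ab: gcd = 96963750 / 3878550 = 25.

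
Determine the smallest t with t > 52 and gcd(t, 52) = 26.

52 = 26·2. Any t with gcd(t, 52) = 26 is a multiple of 26, say 26s, with s coprime to 2.
Need s > 52/26, so s ≥ 3. First s ≥ 3 with gcd(s, 2) = 1 is s = 3. Thus t = 26·3 = 78.

78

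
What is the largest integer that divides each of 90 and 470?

10

90 = 2 · 3² · 5
470 = 2 · 5 · 47
Common: 2 · 5 = 10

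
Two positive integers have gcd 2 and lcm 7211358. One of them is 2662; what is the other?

5418

Using uv = gcd(u,v)·lcm(u,v) = 2·7211358 = 14422716, we get v = 14422716/2662 = 5418.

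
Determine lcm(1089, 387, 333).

1089 = 3² · 11²; 387 = 3² · 43; 333 = 3² · 37
lcm takes max exponent of each prime: 3² · 11² · 37 · 43 = 1732599

1732599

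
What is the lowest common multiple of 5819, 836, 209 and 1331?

lcm(5819, 836) = 5819·836/gcd = 4864684/11 = 442244
lcm(442244, 209) = 442244·209/gcd = 92428996/209 = 442244
lcm(442244, 1331) = 442244·1331/gcd = 588626764/11 = 53511524

53511524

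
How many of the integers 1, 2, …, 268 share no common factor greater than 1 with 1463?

Prime factors of 1463: 7, 11, 19. Count integers ≤ 268 divisible by none of them.
By inclusion–exclusion: 268 − ⌊268/7⌋ − ⌊268/11⌋ − ⌊268/19⌋ + ⌊268/77⌋ + ⌊268/133⌋ + ⌊268/209⌋ − ⌊268/1463⌋ = 198.

198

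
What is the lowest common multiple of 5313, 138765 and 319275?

43230154275

lcm(5313, 138765) = 5313·138765/gcd = 737258445/33 = 22341165
lcm(22341165, 319275) = 22341165·319275/gcd = 7132975455375/165 = 43230154275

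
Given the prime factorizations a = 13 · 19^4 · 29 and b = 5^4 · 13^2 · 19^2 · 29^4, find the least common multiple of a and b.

9735833035605625

max exponent per prime: 5^4 · 13^2 · 19^4 · 29^4 = 9735833035605625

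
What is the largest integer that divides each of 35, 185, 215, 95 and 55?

35 = 5 · 7; 185 = 5 · 37; 215 = 5 · 43; 95 = 5 · 19; 55 = 5 · 11
gcd takes min exponent of each prime: 5 = 5

5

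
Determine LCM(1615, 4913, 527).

1615 = 5 · 17 · 19; 4913 = 17³; 527 = 17 · 31
lcm takes max exponent of each prime: 5 · 17³ · 19 · 31 = 14468785

14468785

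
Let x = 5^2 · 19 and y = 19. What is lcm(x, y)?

max exponent per prime: 5^2 · 19 = 475

475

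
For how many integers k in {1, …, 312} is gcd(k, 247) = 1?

247 = 13·19. Inclusion–exclusion on these primes:
312 − ⌊312/13⌋ − ⌊312/19⌋ + ⌊312/247⌋ = 273

273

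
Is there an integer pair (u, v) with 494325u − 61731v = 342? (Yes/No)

Yes

gcd(494325, 61731): 494325 = 8·61731 + 477; 61731 = 129·477 + 198; 477 = 2·198 + 81; 198 = 2·81 + 36; 81 = 2·36 + 9; 36 = 4·9 + 0 → 9
9 divides 342, so a solution exists.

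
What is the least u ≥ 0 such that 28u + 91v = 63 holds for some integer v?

Reduce mod 91: 28u ≡ 63 (mod 91). With g = gcd(28, 91) = 7 dividing 63, divide through: 4u ≡ 9 (mod 13).
Since gcd(4, 13) = 1, u ≡ 9·(4)⁻¹ ≡ 12 (mod 13). Smallest non-negative: 12.

12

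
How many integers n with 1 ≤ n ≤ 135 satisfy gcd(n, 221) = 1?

118

Prime factors of 221: 13, 17. Count integers ≤ 135 divisible by none of them.
By inclusion–exclusion: 135 − ⌊135/13⌋ − ⌊135/17⌋ + ⌊135/221⌋ = 118.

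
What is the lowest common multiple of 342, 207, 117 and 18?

lcm(342, 207) = 342·207/gcd = 70794/9 = 7866
lcm(7866, 117) = 7866·117/gcd = 920322/9 = 102258
lcm(102258, 18) = 102258·18/gcd = 1840644/18 = 102258

102258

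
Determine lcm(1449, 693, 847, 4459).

lcm(1449, 693) = 1449·693/gcd = 1004157/63 = 15939
lcm(15939, 847) = 15939·847/gcd = 13500333/77 = 175329
lcm(175329, 4459) = 175329·4459/gcd = 781792011/7 = 111684573

111684573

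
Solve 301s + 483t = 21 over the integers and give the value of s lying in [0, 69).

45

Euclid: 483 = 1·301 + 182; 301 = 1·182 + 119; 182 = 1·119 + 63; 119 = 1·63 + 56; 63 = 1·56 + 7; 56 = 8·7 + 0 → gcd = 7; 21 = 7·3.
Back-substitution yields 301·(-8) + 483·(5) = 7, so one solution is s = -8·3 = -24, t = 5·3 = 15.
Solutions in s differ by 483/7 = 69; the one in [0, 69) is -24 mod 69 = 45.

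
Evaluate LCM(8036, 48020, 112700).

8036 = 2² · 7² · 41; 48020 = 2² · 5 · 7⁴; 112700 = 2² · 5² · 7² · 23
lcm takes max exponent of each prime: 2² · 5² · 7⁴ · 23 · 41 = 226414300

226414300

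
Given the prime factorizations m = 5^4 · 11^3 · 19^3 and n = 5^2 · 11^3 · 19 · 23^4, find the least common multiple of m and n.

1596725347930625

max exponent per prime: 5^4 · 11^3 · 19^3 · 23^4 = 1596725347930625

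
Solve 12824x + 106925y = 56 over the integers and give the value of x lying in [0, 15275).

gcd(12824, 106925) = 7 (Euclid: 106925 = 8·12824 + 4333; 12824 = 2·4333 + 4158; 4333 = 1·4158 + 175; 4158 = 23·175 + 133; 175 = 1·133 + 42; 133 = 3·42 + 7; 42 = 6·7 + 0), and 7 | 56.
Extended Euclid: 12824·(2443) + 106925·(-293) = 7. Scale by 8: x₀ = 19544.
General solution x = x₀ + 15275t; reducing mod 15275 gives x = 4269 (and y = -512).

4269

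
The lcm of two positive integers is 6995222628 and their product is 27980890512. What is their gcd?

4

gcd·lcm = product, so gcd = 27980890512/6995222628 = 4.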